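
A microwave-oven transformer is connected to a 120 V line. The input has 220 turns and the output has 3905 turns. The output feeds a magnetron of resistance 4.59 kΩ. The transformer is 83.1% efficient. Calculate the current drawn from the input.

I_in ≈ 9.91 A

V_out = 120 × 3905/220 = 2130.0 V.
I_out = V_out/R = 2130.0/4590 = 0.46405 A.
P_out = V_out I_out = 2130.0 × 0.46405 = 988.43 W.
P_in = P_out/η = 988.43/0.831 = 1189.4 W.
I_in = P_in/V_in = 1189.4/120 = 9.91 A.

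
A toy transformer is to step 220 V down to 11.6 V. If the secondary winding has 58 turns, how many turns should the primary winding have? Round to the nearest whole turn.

N_p/N_s = V_p/V_s, so N_p = 58 × 220/11.6 = 1100.0 ≈ 1100 turns.

N_p = 1100 turns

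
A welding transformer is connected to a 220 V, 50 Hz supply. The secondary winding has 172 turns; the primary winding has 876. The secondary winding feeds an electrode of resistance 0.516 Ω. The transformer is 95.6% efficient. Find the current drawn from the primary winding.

V_s = 220 × 172/876 = 43.196 V.
I_s = V_s/R = 43.196/0.516 = 83.714 A.
P_out = V_s I_s = 43.196 × 83.714 = 3616.1 W.
P_in = P_out/η = 3616.1/0.956 = 3782.6 W.
I_p = P_in/V_p = 3782.6/220 = 17.2 A.

I_p ≈ 17.2 A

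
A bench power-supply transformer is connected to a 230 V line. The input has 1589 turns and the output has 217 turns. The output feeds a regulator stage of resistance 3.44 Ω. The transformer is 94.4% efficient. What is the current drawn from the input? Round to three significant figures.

V_out = 230 × 217/1589 = 31.410 V.
I_out = V_out/R = 31.410/3.44 = 9.1307 A.
P_out = V_out I_out = 31.410 × 9.1307 = 286.79 W.
P_in = P_out/η = 286.79/0.944 = 303.81 W.
I_in = P_in/V_in = 303.81/230 = 1.32 A.

I_in ≈ 1.32 A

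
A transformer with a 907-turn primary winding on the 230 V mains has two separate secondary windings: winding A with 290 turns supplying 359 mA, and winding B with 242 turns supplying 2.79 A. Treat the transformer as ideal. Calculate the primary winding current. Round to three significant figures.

V_A = 230 × 290/907 = 73.539 V; V_B = 230 × 242/907 = 61.367 V.
P_out = V_A I_A + V_B I_B = 73.539×0.359 + 61.367×2.79 = 26.401 + 171.21 = 197.61 W.
Ideal ⇒ P_in = P_out, so I_p = P_out/V_p = 197.61/230 = 0.859 A.

I_p ≈ 0.859 A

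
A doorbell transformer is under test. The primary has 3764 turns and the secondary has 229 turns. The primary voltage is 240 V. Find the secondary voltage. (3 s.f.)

V_s/V_p = N_s/N_p, so V_s = 240 × 229/3764 = 14.6 V.

V_s ≈ 14.6 V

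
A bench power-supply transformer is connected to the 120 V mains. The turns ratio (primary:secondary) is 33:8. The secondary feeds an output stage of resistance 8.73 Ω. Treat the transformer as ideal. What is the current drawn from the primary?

I_p ≈ 0.808 A

V_s = V_p × N_s/N_p = 120 × 8/33 = 29.091 V.
I_s = V_s/R = 29.091/8.73 = 3.3323 A.
For an ideal transformer I_p N_p = I_s N_s, so I_p = 3.3323 × 8/33 = 0.808 A.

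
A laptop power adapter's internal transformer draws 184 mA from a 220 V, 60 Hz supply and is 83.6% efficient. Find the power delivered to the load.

P_out ≈ 33.8 W

P_in = V_p I_p = 220 × 0.184 = 40.480 W.
P_out = η P_in = 0.836 × 40.480 = 33.8 W.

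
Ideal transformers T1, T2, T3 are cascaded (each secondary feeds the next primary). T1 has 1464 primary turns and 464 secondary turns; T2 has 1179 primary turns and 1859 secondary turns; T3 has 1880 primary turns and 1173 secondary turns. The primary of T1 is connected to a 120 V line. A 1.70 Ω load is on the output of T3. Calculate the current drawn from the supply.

After T1: V = 120.00 × 464/1464 = 38.033 V.
After T2: V = 38.033 × 1859/1179 = 59.969 V.
After T3: V = 59.969 × 1173/1880 = 37.417 V.
I_load = 37.417/1.70 = 22.010 A, so P_out = 37.417 × 22.010 = 823.53 W.
All ideal ⇒ P_in = P_out, so I_supply = 823.53/120 = 6.86 A.

I_supply ≈ 6.86 A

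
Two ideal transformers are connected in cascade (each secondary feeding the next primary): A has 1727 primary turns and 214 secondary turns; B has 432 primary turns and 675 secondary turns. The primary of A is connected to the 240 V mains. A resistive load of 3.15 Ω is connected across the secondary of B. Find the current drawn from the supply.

I_supply ≈ 2.86 A

After A: V = 240.00 × 214/1727 = 29.739 V.
After B: V = 29.739 × 675/432 = 46.468 V.
I_load = 46.468/3.15 = 14.752 A, so P_out = 46.468 × 14.752 = 685.48 W.
All ideal ⇒ P_in = P_out, so I_supply = 685.48/240 = 2.86 A.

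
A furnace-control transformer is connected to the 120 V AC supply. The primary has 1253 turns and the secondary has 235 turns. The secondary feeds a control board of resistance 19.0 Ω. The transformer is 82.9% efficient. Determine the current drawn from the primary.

I_p ≈ 0.268 A

V_s = 120 × 235/1253 = 22.506 V.
I_s = V_s/R = 22.506/19.0 = 1.1845 A.
P_out = V_s I_s = 22.506 × 1.1845 = 26.659 W.
P_in = P_out/η = 26.659/0.829 = 32.158 W.
I_p = P_in/V_p = 32.158/120 = 0.268 A.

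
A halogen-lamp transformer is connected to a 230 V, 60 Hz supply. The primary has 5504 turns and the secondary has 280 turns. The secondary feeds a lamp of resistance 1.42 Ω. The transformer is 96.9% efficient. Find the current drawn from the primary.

I_p ≈ 0.433 A

V_s = 230 × 280/5504 = 11.701 V.
I_s = V_s/R = 11.701/1.42 = 8.2398 A.
P_out = V_s I_s = 11.701 × 8.2398 = 96.411 W.
P_in = P_out/η = 96.411/0.969 = 99.495 W.
I_p = P_in/V_p = 99.495/230 = 0.433 A.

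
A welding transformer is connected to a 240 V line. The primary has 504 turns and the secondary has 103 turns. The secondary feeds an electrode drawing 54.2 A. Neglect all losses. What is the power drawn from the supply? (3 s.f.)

P ≈ 2660 W

I_p = I_s × N_s/N_p = 54.2 × 103/504 = 11.077 A.
P = V_p I_p = 240 × 11.077 = 2660 W.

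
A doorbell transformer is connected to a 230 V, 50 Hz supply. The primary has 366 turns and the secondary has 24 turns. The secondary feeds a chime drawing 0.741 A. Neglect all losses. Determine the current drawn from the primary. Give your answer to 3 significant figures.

I_p ≈ 0.0486 A

For an ideal transformer I_p N_p = I_s N_s, so I_p = 0.741 × 24/366 = 0.0486 A.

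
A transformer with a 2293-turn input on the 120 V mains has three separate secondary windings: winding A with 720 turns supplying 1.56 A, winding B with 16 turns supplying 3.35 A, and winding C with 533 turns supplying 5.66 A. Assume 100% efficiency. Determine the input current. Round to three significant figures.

V_A = 120 × 720/2293 = 37.680 V; V_B = 120 × 16/2293 = 0.83733 V; V_C = 120 × 533/2293 = 27.894 V.
P_out = V_A I_A + V_B I_B + V_C I_C = 37.680×1.56 + 0.83733×3.35 + 27.894×5.66 = 58.781 + 2.8051 + 157.88 = 219.46 W.
Ideal ⇒ P_in = P_out, so I_in = P_out/V_in = 219.46/120 = 1.83 A.

I_in ≈ 1.83 A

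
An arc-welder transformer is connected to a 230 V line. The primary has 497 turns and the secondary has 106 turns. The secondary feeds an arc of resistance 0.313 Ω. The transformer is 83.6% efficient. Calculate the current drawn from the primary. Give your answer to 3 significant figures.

V_s = 230 × 106/497 = 49.054 V.
I_s = V_s/R = 49.054/0.313 = 156.72 A.
P_out = V_s I_s = 49.054 × 156.72 = 7687.9 W.
P_in = P_out/η = 7687.9/0.836 = 9196.1 W.
I_p = P_in/V_p = 9196.1/230 = 40.0 A.

I_p ≈ 40.0 A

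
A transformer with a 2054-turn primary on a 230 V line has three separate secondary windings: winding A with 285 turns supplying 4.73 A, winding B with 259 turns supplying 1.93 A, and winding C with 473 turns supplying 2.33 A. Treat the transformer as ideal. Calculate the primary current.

V_A = 230 × 285/2054 = 31.913 V; V_B = 230 × 259/2054 = 29.002 V; V_C = 230 × 473/2054 = 52.965 V.
P_out = V_A I_A + V_B I_B + V_C I_C = 31.913×4.73 + 29.002×1.93 + 52.965×2.33 = 150.95 + 55.974 + 123.41 = 330.33 W.
Ideal ⇒ P_in = P_out, so I_p = P_out/V_p = 330.33/230 = 1.44 A.

I_p ≈ 1.44 A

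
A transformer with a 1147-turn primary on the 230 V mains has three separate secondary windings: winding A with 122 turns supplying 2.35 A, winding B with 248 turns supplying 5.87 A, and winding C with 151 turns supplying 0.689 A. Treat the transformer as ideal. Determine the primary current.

I_p ≈ 1.61 A

V_A = 230 × 122/1147 = 24.464 V; V_B = 230 × 248/1147 = 49.730 V; V_C = 230 × 151/1147 = 30.279 V.
P_out = V_A I_A + V_B I_B + V_C I_C = 24.464×2.35 + 49.730×5.87 + 30.279×0.689 = 57.490 + 291.91 + 20.862 = 370.27 W.
Ideal ⇒ P_in = P_out, so I_p = P_out/V_p = 370.27/230 = 1.61 A.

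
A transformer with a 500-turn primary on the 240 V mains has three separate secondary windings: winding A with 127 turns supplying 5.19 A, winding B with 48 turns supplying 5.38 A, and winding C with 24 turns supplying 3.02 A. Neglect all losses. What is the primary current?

V_A = 240 × 127/500 = 60.960 V; V_B = 240 × 48/500 = 23.040 V; V_C = 240 × 24/500 = 11.520 V.
P_out = V_A I_A + V_B I_B + V_C I_C = 60.960×5.19 + 23.040×5.38 + 11.520×3.02 = 316.38 + 123.96 + 34.790 = 475.13 W.
Ideal ⇒ P_in = P_out, so I_p = P_out/V_p = 475.13/240 = 1.98 A.

I_p ≈ 1.98 A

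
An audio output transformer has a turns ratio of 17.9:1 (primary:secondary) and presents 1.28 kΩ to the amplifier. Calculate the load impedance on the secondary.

Z_s = Z_p/(N_p/N_s)² = 1280/17.9² = 3.99 Ω.

Z_s ≈ 3.99 Ω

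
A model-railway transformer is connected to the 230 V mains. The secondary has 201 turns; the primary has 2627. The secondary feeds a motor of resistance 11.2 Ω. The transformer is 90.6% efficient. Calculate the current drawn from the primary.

V_s = 230 × 201/2627 = 17.598 V.
I_s = V_s/R = 17.598/11.2 = 1.5713 A.
P_out = V_s I_s = 17.598 × 1.5713 = 27.651 W.
P_in = P_out/η = 27.651/0.906 = 30.520 W.
I_p = P_in/V_p = 30.520/230 = 0.133 A.

I_p ≈ 0.133 A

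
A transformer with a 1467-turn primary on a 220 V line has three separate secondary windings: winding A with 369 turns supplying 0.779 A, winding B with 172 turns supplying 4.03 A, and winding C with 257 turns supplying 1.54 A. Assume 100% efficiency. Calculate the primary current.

I_p ≈ 0.938 A

V_A = 220 × 369/1467 = 55.337 V; V_B = 220 × 172/1467 = 25.794 V; V_C = 220 × 257/1467 = 38.541 V.
P_out = V_A I_A + V_B I_B + V_C I_C = 55.337×0.779 + 25.794×4.03 + 38.541×1.54 = 43.108 + 103.95 + 59.354 = 206.41 W.
Ideal ⇒ P_in = P_out, so I_p = P_out/V_p = 206.41/220 = 0.938 A.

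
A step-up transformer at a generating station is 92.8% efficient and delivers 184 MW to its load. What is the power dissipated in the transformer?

P_in = P_out/η = 1.84×10^8/0.928 = 1.98276×10^8 W.
P_loss = P_in − P_out = 1.98276×10^8 − 1.84×10^8 = 1.43×10^7 W.

P_loss ≈ 1.43×10^7 W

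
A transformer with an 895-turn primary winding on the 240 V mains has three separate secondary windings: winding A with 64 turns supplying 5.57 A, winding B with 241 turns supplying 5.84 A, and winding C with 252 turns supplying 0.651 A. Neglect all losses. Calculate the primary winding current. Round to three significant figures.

V_A = 240 × 64/895 = 17.162 V; V_B = 240 × 241/895 = 64.626 V; V_C = 240 × 252/895 = 67.575 V.
P_out = V_A I_A + V_B I_B + V_C I_C = 17.162×5.57 + 64.626×5.84 + 67.575×0.651 = 95.592 + 377.41 + 43.992 = 517.00 W.
Ideal ⇒ P_in = P_out, so I_p = P_out/V_p = 517.00/240 = 2.15 A.

I_p ≈ 2.15 A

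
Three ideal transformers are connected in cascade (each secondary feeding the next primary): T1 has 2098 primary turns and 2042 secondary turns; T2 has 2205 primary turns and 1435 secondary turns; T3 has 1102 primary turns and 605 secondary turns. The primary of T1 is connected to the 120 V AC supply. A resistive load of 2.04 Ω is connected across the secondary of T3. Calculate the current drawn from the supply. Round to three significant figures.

After T1: V = 120.00 × 2042/2098 = 116.80 V.
After T2: V = 116.80 × 1435/2205 = 76.011 V.
After T3: V = 76.011 × 605/1102 = 41.730 V.
I_load = 41.730/2.04 = 20.456 A, so P_out = 41.730 × 20.456 = 853.62 W.
All ideal ⇒ P_in = P_out, so I_supply = 853.62/120 = 7.11 A.

I_supply ≈ 7.11 A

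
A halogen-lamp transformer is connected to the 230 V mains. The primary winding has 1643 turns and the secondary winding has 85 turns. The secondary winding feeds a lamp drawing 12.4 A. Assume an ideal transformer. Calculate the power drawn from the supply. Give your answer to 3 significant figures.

I_p = I_s × N_s/N_p = 12.4 × 85/1643 = 0.64151 A.
P = V_p I_p = 230 × 0.64151 = 148 W.

P ≈ 148 W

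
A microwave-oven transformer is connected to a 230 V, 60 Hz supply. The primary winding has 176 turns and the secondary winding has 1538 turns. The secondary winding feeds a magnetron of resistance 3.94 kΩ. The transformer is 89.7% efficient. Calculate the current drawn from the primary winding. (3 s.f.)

V_s = 230 × 1538/176 = 2009.9 V.
I_s = V_s/R = 2009.9/3940 = 0.51012 A.
P_out = V_s I_s = 2009.9 × 0.51012 = 1025.3 W.
P_in = P_out/η = 1025.3/0.897 = 1143.0 W.
I_p = P_in/V_p = 1143.0/230 = 4.97 A.

I_p ≈ 4.97 A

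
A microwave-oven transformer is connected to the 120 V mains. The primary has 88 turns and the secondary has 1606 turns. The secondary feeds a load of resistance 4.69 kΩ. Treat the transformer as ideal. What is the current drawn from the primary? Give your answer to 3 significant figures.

V_s = V_p × N_s/N_p = 120 × 1606/88 = 2190.0 V.
I_s = V_s/R = 2190.0/4690 = 0.46695 A.
For an ideal transformer I_p N_p = I_s N_s, so I_p = 0.46695 × 1606/88 = 8.52 A.

I_p ≈ 8.52 A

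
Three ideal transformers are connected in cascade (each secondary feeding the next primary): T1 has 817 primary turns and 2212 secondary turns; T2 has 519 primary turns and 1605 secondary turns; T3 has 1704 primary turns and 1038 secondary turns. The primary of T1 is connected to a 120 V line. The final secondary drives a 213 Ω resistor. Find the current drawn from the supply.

Secondary of T1: V = 120.00 × 2212/817 = 324.90 V.
Secondary of T2: V = 324.90 × 1605/519 = 1004.7 V.
Secondary of T3: V = 1004.7 × 1038/1704 = 612.04 V.
I_load = 612.04/213 = 2.8734 A, so P_out = 612.04 × 2.8734 = 1758.7 W.
All ideal ⇒ P_in = P_out, so I_supply = 1758.7/120 = 14.7 A.

I_supply ≈ 14.7 A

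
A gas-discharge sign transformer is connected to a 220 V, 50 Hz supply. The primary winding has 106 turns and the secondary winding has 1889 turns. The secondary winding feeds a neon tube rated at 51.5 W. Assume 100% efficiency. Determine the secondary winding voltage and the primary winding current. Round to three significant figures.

V_s ≈ 3920 V, I_p ≈ 0.234 A

V_s = V_p × N_s/N_p = 220 × 1889/106 = 3920.6 V.
I_s = P/V_s = 51.5/3920.6 = 0.013136 A.
I_p = I_s × N_s/N_p = 0.013136 × 1889/106 = 0.234 A.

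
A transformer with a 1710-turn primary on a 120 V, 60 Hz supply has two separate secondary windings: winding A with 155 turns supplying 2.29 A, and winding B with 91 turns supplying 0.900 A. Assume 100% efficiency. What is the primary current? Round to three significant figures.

V_A = 120 × 155/1710 = 10.877 V; V_B = 120 × 91/1710 = 6.3860 V.
P_out = V_A I_A + V_B I_B = 10.877×2.29 + 6.3860×0.900 = 24.909 + 5.7474 = 30.656 W.
Ideal ⇒ P_in = P_out, so I_p = P_out/V_p = 30.656/120 = 0.255 A.

I_p ≈ 0.255 A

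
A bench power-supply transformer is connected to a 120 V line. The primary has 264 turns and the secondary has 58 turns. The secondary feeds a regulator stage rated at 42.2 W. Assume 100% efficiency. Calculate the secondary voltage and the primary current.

V_s = V_p × N_s/N_p = 120 × 58/264 = 26.364 V.
I_s = P/V_s = 42.2/26.364 = 1.6007 A.
I_p = I_s × N_s/N_p = 1.6007 × 58/264 = 0.352 A.

V_s ≈ 26.4 V, I_p ≈ 0.352 A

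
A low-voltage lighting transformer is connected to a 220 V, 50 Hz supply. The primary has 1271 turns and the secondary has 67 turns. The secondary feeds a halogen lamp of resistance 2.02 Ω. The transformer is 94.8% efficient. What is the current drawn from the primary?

I_p ≈ 0.319 A

V_s = 220 × 67/1271 = 11.597 V.
I_s = V_s/R = 11.597/2.02 = 5.7412 A.
P_out = V_s I_s = 11.597 × 5.7412 = 66.581 W.
P_in = P_out/η = 66.581/0.948 = 70.233 W.
I_p = P_in/V_p = 70.233/220 = 0.319 A.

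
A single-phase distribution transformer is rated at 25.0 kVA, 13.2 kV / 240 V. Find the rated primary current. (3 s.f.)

I_p = S/V_p = 25000/13200 = 1.89 A.

I_p ≈ 1.89 A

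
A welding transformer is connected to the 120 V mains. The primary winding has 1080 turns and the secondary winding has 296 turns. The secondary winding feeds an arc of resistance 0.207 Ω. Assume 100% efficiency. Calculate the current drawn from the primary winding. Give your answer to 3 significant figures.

I_p ≈ 43.5 A

V_s = V_p × N_s/N_p = 120 × 296/1080 = 32.889 V.
I_s = V_s/R = 32.889/0.207 = 158.88 A.
For an ideal transformer I_p N_p = I_s N_s, so I_p = 158.88 × 296/1080 = 43.5 A.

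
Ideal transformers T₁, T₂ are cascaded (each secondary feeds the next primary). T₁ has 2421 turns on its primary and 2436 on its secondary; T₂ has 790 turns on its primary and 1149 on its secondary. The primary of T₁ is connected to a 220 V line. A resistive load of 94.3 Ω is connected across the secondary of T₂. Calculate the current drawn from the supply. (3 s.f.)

I_supply ≈ 5.00 A

After T₁: V = 220.00 × 2436/2421 = 221.36 V.
After T₂: V = 221.36 × 1149/790 = 321.96 V.
I_load = 321.96/94.3 = 3.4142 A, so P_out = 321.96 × 3.4142 = 1099.2 W.
All ideal ⇒ P_in = P_out, so I_supply = 1099.2/220 = 5.00 A.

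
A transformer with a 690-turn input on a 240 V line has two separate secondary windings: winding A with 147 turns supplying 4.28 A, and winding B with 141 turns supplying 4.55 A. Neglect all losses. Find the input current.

V_A = 240 × 147/690 = 51.130 V; V_B = 240 × 141/690 = 49.043 V.
P_out = V_A I_A + V_B I_B = 51.130×4.28 + 49.043×4.55 = 218.84 + 223.15 = 441.99 W.
Ideal ⇒ P_in = P_out, so I_in = P_out/V_in = 441.99/240 = 1.84 A.

I_in ≈ 1.84 A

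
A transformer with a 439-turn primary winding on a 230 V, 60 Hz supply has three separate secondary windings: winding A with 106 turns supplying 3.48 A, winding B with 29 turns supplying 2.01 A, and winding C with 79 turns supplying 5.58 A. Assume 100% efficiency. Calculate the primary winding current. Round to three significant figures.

I_p ≈ 1.98 A

V_A = 230 × 106/439 = 55.535 V; V_B = 230 × 29/439 = 15.194 V; V_C = 230 × 79/439 = 41.390 V.
P_out = V_A I_A + V_B I_B + V_C I_C = 55.535×3.48 + 15.194×2.01 + 41.390×5.58 = 193.26 + 30.539 + 230.95 = 454.76 W.
Ideal ⇒ P_in = P_out, so I_p = P_out/V_p = 454.76/230 = 1.98 A.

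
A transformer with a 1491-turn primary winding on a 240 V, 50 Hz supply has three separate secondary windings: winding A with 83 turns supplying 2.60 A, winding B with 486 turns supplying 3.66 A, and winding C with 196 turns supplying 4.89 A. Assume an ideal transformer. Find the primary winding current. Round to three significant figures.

V_A = 240 × 83/1491 = 13.360 V; V_B = 240 × 486/1491 = 78.229 V; V_C = 240 × 196/1491 = 31.549 V.
P_out = V_A I_A + V_B I_B + V_C I_C = 13.360×2.60 + 78.229×3.66 + 31.549×4.89 = 34.736 + 286.32 + 154.28 = 475.33 W.
Ideal ⇒ P_in = P_out, so I_p = P_out/V_p = 475.33/240 = 1.98 A.

I_p ≈ 1.98 A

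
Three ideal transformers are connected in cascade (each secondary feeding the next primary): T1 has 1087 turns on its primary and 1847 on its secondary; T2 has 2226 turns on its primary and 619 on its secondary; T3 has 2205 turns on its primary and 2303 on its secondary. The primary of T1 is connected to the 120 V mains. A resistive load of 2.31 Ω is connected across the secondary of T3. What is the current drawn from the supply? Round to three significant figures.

I_supply ≈ 12.7 A

After T1: V = 120.00 × 1847/1087 = 203.90 V.
After T2: V = 203.90 × 619/2226 = 56.700 V.
After T3: V = 56.700 × 2303/2205 = 59.220 V.
I_load = 59.220/2.31 = 25.636 A, so P_out = 59.220 × 25.636 = 1518.2 W.
All ideal ⇒ P_in = P_out, so I_supply = 1518.2/120 = 12.7 A.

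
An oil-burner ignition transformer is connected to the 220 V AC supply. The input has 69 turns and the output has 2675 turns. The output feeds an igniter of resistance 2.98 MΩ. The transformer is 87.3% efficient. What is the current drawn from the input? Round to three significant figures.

I_in ≈ 0.127 A

V_out = 220 × 2675/69 = 8529.0 V.
I_out = V_out/R = 8529.0/(2.98×10^6) = 0.0028621 A.
P_out = V_out I_out = 8529.0 × 0.0028621 = 24.411 W.
P_in = P_out/η = 24.411/0.873 = 27.962 W.
I_in = P_in/V_in = 27.962/220 = 0.127 A.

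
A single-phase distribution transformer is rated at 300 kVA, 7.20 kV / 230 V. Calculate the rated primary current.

I_p = S/V_p = 300000/7200 = 41.7 A.

I_p ≈ 41.7 A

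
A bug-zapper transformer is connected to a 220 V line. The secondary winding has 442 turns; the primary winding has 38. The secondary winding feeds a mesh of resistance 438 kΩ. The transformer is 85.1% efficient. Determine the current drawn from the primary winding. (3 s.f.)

V_s = 220 × 442/38 = 2558.9 V.
I_s = V_s/R = 2558.9/438000 = 0.0058423 A.
P_out = V_s I_s = 2558.9 × 0.0058423 = 14.950 W.
P_in = P_out/η = 14.950/0.851 = 17.568 W.
I_p = P_in/V_p = 17.568/220 = 0.0799 A.

I_p ≈ 0.0799 A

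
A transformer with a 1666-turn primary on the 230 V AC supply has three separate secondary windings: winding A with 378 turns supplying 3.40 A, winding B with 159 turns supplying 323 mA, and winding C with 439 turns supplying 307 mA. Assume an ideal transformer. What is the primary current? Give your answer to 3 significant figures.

I_p ≈ 0.883 A

V_A = 230 × 378/1666 = 52.185 V; V_B = 230 × 159/1666 = 21.951 V; V_C = 230 × 439/1666 = 60.606 V.
P_out = V_A I_A + V_B I_B + V_C I_C = 52.185×3.40 + 21.951×0.323 + 60.606×0.307 = 177.43 + 7.0901 + 18.606 = 203.12 W.
Ideal ⇒ P_in = P_out, so I_p = P_out/V_p = 203.12/230 = 0.883 A.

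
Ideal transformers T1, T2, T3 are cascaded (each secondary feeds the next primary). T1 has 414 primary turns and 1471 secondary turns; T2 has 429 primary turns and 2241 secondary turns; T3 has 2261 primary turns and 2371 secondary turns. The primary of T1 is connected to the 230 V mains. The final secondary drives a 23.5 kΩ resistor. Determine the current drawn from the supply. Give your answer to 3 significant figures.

Secondary of T1: V = 230.00 × 1471/414 = 817.22 V.
Secondary of T2: V = 817.22 × 2241/429 = 4269.0 V.
Secondary of T3: V = 4269.0 × 2371/2261 = 4476.7 V.
I_load = 4476.7/23500 = 0.19050 A, so P_out = 4476.7 × 0.19050 = 852.79 W.
All ideal ⇒ P_in = P_out, so I_supply = 852.79/230 = 3.71 A.

I_supply ≈ 3.71 A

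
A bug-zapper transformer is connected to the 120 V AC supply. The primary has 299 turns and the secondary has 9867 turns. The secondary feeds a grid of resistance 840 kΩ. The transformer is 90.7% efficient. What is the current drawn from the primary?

I_p ≈ 0.172 A

V_s = 120 × 9867/299 = 3960.0 V.
I_s = V_s/R = 3960.0/840000 = 0.0047143 A.
P_out = V_s I_s = 3960.0 × 0.0047143 = 18.669 W.
P_in = P_out/η = 18.669/0.907 = 20.583 W.
I_p = P_in/V_p = 20.583/120 = 0.172 A.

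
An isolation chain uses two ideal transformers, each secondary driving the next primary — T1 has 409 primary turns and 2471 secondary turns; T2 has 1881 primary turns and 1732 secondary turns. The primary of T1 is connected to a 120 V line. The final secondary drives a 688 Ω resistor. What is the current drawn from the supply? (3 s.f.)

After T1: V = 120.00 × 2471/409 = 724.99 V.
After T2: V = 724.99 × 1732/1881 = 667.56 V.
I_load = 667.56/688 = 0.97029 A, so P_out = 667.56 × 0.97029 = 647.73 W.
All ideal ⇒ P_in = P_out, so I_supply = 647.73/120 = 5.40 A.

I_supply ≈ 5.40 A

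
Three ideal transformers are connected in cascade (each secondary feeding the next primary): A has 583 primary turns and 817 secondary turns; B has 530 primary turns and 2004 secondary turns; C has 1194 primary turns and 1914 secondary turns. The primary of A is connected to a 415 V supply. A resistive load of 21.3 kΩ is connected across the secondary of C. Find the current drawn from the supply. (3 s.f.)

Secondary of A: V = 415.00 × 817/583 = 581.57 V.
Secondary of B: V = 581.57 × 2004/530 = 2199.0 V.
Secondary of C: V = 2199.0 × 1914/1194 = 3525.0 V.
I_load = 3525.0/21300 = 0.16549 A, so P_out = 3525.0 × 0.16549 = 583.37 W.
All ideal ⇒ P_in = P_out, so I_supply = 583.37/415 = 1.41 A.

I_supply ≈ 1.41 A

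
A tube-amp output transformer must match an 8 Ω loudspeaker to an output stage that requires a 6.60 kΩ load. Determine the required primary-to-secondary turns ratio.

N_p/N_s ≈ 28.7

Z_p/Z_s = (N_p/N_s)², so N_p/N_s = √(6600/8) = √825 = 28.7.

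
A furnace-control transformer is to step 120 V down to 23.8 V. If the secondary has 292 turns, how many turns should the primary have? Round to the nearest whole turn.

N_p/N_s = V_p/V_s, so N_p = 292 × 120/23.8 = 1472.3 ≈ 1472 turns.

N_p = 1472 turns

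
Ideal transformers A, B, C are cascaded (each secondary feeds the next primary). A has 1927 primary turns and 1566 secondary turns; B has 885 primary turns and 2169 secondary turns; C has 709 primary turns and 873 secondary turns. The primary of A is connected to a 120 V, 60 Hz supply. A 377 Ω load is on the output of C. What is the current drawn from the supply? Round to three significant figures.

I_supply ≈ 1.91 A

After A: V = 120.00 × 1566/1927 = 97.519 V.
After B: V = 97.519 × 2169/885 = 239.01 V.
After C: V = 239.01 × 873/709 = 294.29 V.
I_load = 294.29/377 = 0.78061 A, so P_out = 294.29 × 0.78061 = 229.73 W.
All ideal ⇒ P_in = P_out, so I_supply = 229.73/120 = 1.91 A.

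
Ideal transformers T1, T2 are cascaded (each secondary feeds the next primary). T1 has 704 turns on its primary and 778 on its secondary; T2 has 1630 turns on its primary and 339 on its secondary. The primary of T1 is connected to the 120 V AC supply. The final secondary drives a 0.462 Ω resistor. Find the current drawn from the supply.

I_supply ≈ 13.7 A

After T1: V = 120.00 × 778/704 = 132.61 V.
After T2: V = 132.61 × 339/1630 = 27.580 V.
I_load = 27.580/0.462 = 59.698 A, so P_out = 27.580 × 59.698 = 1646.5 W.
All ideal ⇒ P_in = P_out, so I_supply = 1646.5/120 = 13.7 A.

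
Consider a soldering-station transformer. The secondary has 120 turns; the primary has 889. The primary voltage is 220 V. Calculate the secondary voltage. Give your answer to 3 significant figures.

V_s/V_p = N_s/N_p, so V_s = 220 × 120/889 = 29.7 V.

V_s ≈ 29.7 V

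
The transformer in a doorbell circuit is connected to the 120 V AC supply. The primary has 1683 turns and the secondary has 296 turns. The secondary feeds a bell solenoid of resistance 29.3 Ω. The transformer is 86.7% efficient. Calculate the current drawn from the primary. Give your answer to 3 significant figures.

I_p ≈ 0.146 A

V_s = 120 × 296/1683 = 21.105 V.
I_s = V_s/R = 21.105/29.3 = 0.72031 A.
P_out = V_s I_s = 21.105 × 0.72031 = 15.202 W.
P_in = P_out/η = 15.202/0.867 = 17.534 W.
I_p = P_in/V_p = 17.534/120 = 0.146 A.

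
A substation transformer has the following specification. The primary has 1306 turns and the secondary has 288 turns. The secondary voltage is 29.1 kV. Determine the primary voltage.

V_p ≈ 132000 V

V_p/V_s = N_p/N_s, so V_p = 29100 × 1306/288 = 132000 V.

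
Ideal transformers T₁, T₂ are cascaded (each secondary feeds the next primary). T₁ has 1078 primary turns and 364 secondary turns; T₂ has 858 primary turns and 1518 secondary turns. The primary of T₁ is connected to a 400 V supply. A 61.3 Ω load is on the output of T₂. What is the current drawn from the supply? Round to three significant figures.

I_supply ≈ 2.33 A

Secondary of T₁: V = 400.00 × 364/1078 = 135.06 V.
Secondary of T₂: V = 135.06 × 1518/858 = 238.96 V.
I_load = 238.96/61.3 = 3.8982 A, so P_out = 238.96 × 3.8982 = 931.52 W.
All ideal ⇒ P_in = P_out, so I_supply = 931.52/400 = 2.33 A.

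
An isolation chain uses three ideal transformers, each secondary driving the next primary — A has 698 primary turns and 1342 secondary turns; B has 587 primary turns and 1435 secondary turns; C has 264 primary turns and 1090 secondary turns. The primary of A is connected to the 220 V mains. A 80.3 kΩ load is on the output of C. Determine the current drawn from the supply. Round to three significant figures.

I_supply ≈ 1.03 A

Secondary of A: V = 220.00 × 1342/698 = 422.98 V.
Secondary of B: V = 422.98 × 1435/587 = 1034.0 V.
Secondary of C: V = 1034.0 × 1090/264 = 4269.3 V.
I_load = 4269.3/80300 = 0.053167 A, so P_out = 4269.3 × 0.053167 = 226.98 W.
All ideal ⇒ P_in = P_out, so I_supply = 226.98/220 = 1.03 A.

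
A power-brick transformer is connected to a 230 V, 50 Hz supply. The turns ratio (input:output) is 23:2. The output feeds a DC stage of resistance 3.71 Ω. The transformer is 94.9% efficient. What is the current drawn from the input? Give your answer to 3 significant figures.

V_out = 230 × 2/23 = 20.000 V.
I_out = V_out/R = 20.000/3.71 = 5.3908 A.
P_out = V_out I_out = 20.000 × 5.3908 = 107.82 W.
P_in = P_out/η = 107.82/0.949 = 113.61 W.
I_in = P_in/V_in = 113.61/230 = 0.494 A.

I_in ≈ 0.494 A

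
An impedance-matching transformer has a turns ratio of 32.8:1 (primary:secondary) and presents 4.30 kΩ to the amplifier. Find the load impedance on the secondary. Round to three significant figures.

Z_s ≈ 4.00 Ω

Z_s = Z_p/(N_p/N_s)² = 4300/32.8² = 4.00 Ω.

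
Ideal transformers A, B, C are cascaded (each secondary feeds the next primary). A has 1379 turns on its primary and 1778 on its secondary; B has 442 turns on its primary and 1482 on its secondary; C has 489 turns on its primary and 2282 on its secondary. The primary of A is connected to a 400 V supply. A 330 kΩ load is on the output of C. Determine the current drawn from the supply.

I_supply ≈ 0.493 A

After A: V = 400.00 × 1778/1379 = 515.74 V.
After B: V = 515.74 × 1482/442 = 1729.2 V.
After C: V = 1729.2 × 2282/489 = 8069.8 V.
I_load = 8069.8/330000 = 0.024454 A, so P_out = 8069.8 × 0.024454 = 197.34 W.
All ideal ⇒ P_in = P_out, so I_supply = 197.34/400 = 0.493 A.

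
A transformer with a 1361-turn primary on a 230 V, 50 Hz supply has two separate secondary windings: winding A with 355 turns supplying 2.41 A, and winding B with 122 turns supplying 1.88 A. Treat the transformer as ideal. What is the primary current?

I_p ≈ 0.797 A

V_A = 230 × 355/1361 = 59.993 V; V_B = 230 × 122/1361 = 20.617 V.
P_out = V_A I_A + V_B I_B = 59.993×2.41 + 20.617×1.88 = 144.58 + 38.760 = 183.34 W.
Ideal ⇒ P_in = P_out, so I_p = P_out/V_p = 183.34/230 = 0.797 A.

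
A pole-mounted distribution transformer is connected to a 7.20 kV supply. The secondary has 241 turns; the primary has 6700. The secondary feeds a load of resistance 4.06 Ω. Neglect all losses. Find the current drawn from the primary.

V_s = V_p × N_s/N_p = 7200 × 241/6700 = 258.99 V.
I_s = V_s/R = 258.99/4.06 = 63.789 A.
For an ideal transformer I_p N_p = I_s N_s, so I_p = 63.789 × 241/6700 = 2.29 A.

I_p ≈ 2.29 A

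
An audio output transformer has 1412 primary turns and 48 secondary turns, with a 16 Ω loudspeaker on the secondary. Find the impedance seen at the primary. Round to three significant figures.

Z_p ≈ 13800 Ω

Z_p = (N_p/N_s)² × Z_s = (1412/48)² × 16 = 13800 Ω.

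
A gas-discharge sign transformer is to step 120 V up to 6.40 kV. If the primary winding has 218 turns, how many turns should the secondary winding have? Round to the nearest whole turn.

N_s = 11627 turns

N_s/N_p = V_s/V_p, so N_s = 218 × 6400/120 = 11626.7 ≈ 11627 turns.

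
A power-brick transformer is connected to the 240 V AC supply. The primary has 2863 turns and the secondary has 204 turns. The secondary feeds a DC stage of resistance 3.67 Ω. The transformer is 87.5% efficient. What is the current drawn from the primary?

I_p ≈ 0.379 A

V_s = 240 × 204/2863 = 17.101 V.
I_s = V_s/R = 17.101/3.67 = 4.6597 A.
P_out = V_s I_s = 17.101 × 4.6597 = 79.685 W.
P_in = P_out/η = 79.685/0.875 = 91.068 W.
I_p = P_in/V_p = 91.068/240 = 0.379 A.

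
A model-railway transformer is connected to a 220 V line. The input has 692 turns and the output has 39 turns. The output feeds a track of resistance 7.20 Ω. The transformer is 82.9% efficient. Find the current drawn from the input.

V_out = 220 × 39/692 = 12.399 V.
I_out = V_out/R = 12.399/7.20 = 1.7221 A.
P_out = V_out I_out = 12.399 × 1.7221 = 21.352 W.
P_in = P_out/η = 21.352/0.829 = 25.756 W.
I_in = P_in/V_in = 25.756/220 = 0.117 A.

I_in ≈ 0.117 A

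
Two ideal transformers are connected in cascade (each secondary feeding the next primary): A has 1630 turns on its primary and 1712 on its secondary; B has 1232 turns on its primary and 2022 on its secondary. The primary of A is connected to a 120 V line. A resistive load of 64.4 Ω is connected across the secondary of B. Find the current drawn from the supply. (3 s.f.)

Secondary of A: V = 120.00 × 1712/1630 = 126.04 V.
Secondary of B: V = 126.04 × 2022/1232 = 206.86 V.
I_load = 206.86/64.4 = 3.2120 A, so P_out = 206.86 × 3.2120 = 664.43 W.
All ideal ⇒ P_in = P_out, so I_supply = 664.43/120 = 5.54 A.

I_supply ≈ 5.54 A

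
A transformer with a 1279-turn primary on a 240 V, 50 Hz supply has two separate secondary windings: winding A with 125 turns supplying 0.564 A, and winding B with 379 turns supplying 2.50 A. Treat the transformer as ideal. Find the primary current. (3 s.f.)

V_A = 240 × 125/1279 = 23.456 V; V_B = 240 × 379/1279 = 71.118 V.
P_out = V_A I_A + V_B I_B = 23.456×0.564 + 71.118×2.50 = 13.229 + 177.80 = 191.02 W.
Ideal ⇒ P_in = P_out, so I_p = P_out/V_p = 191.02/240 = 0.796 A.

I_p ≈ 0.796 A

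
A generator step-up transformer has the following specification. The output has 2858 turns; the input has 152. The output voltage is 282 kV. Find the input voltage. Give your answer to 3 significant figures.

V_in ≈ 15000 V

V_in/V_out = N_in/N_out, so V_in = 282000 × 152/2858 = 15000 V.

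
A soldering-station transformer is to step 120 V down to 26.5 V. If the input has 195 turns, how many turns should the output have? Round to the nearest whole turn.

N_out/N_in = V_out/V_in, so N_out = 195 × 26.5/120 = 43.1 ≈ 43 turns.

N_out = 43 turns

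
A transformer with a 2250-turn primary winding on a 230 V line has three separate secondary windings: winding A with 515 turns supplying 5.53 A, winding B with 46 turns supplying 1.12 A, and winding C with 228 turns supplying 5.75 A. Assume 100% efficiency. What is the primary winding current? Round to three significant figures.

V_A = 230 × 515/2250 = 52.644 V; V_B = 230 × 46/2250 = 4.7022 V; V_C = 230 × 228/2250 = 23.307 V.
P_out = V_A I_A + V_B I_B + V_C I_C = 52.644×5.53 + 4.7022×1.12 + 23.307×5.75 = 291.12 + 5.2665 + 134.01 = 430.40 W.
Ideal ⇒ P_in = P_out, so I_p = P_out/V_p = 430.40/230 = 1.87 A.

I_p ≈ 1.87 A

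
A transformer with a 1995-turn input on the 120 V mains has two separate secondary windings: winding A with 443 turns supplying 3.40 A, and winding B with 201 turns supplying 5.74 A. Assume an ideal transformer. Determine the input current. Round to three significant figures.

I_in ≈ 1.33 A

V_A = 120 × 443/1995 = 26.647 V; V_B = 120 × 201/1995 = 12.090 V.
P_out = V_A I_A + V_B I_B = 26.647×3.40 + 12.090×5.74 = 90.598 + 69.398 = 160.00 W.
Ideal ⇒ P_in = P_out, so I_in = P_out/V_in = 160.00/120 = 1.33 A.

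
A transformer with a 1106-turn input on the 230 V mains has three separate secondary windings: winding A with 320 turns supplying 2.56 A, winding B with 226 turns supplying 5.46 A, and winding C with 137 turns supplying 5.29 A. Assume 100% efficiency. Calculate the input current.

V_A = 230 × 320/1106 = 66.546 V; V_B = 230 × 226/1106 = 46.998 V; V_C = 230 × 137/1106 = 28.490 V.
P_out = V_A I_A + V_B I_B + V_C I_C = 66.546×2.56 + 46.998×5.46 + 28.490×5.29 = 170.36 + 256.61 + 150.71 = 577.68 W.
Ideal ⇒ P_in = P_out, so I_in = P_out/V_in = 577.68/230 = 2.51 A.

I_in ≈ 2.51 A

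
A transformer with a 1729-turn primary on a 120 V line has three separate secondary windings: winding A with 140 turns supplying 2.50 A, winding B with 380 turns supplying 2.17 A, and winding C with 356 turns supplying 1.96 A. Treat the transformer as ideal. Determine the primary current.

V_A = 120 × 140/1729 = 9.7166 V; V_B = 120 × 380/1729 = 26.374 V; V_C = 120 × 356/1729 = 24.708 V.
P_out = V_A I_A + V_B I_B + V_C I_C = 9.7166×2.50 + 26.374×2.17 + 24.708×1.96 = 24.291 + 57.231 + 48.428 = 129.95 W.
Ideal ⇒ P_in = P_out, so I_p = P_out/V_p = 129.95/120 = 1.08 A.

I_p ≈ 1.08 A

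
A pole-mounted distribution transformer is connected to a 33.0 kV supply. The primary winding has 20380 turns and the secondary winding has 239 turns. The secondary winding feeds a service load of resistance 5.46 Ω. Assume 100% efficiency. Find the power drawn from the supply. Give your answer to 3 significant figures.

V_s = V_p × N_s/N_p = 33000 × 239/20380 = 387.00 V.
I_s = V_s/R = 387.00/5.46 = 70.879 A.
I_p = I_s × N_s/N_p = 70.879 × 239/20380 = 0.83121 A.
P = V_p I_p = 33000 × 0.83121 = 27400 W.

P ≈ 27400 W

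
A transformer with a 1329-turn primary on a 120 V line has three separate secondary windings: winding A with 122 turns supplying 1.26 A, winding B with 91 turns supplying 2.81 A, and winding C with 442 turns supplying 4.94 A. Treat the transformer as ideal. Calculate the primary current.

V_A = 120 × 122/1329 = 11.016 V; V_B = 120 × 91/1329 = 8.2167 V; V_C = 120 × 442/1329 = 39.910 V.
P_out = V_A I_A + V_B I_B + V_C I_C = 11.016×1.26 + 8.2167×2.81 + 39.910×4.94 = 13.880 + 23.089 + 197.15 = 234.12 W.
Ideal ⇒ P_in = P_out, so I_p = P_out/V_p = 234.12/120 = 1.95 A.

I_p ≈ 1.95 A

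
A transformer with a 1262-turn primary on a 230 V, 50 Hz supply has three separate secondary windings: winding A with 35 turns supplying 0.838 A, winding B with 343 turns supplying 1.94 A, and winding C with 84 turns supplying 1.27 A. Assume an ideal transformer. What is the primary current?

V_A = 230 × 35/1262 = 6.3788 V; V_B = 230 × 343/1262 = 62.512 V; V_C = 230 × 84/1262 = 15.309 V.
P_out = V_A I_A + V_B I_B + V_C I_C = 6.3788×0.838 + 62.512×1.94 + 15.309×1.27 = 5.3454 + 121.27 + 19.442 = 146.06 W.
Ideal ⇒ P_in = P_out, so I_p = P_out/V_p = 146.06/230 = 0.635 A.

I_p ≈ 0.635 A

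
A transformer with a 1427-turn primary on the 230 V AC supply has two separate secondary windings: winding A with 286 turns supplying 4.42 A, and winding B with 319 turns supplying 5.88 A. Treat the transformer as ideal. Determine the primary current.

V_A = 230 × 286/1427 = 46.097 V; V_B = 230 × 319/1427 = 51.416 V.
P_out = V_A I_A + V_B I_B = 46.097×4.42 + 51.416×5.88 = 203.75 + 302.32 = 506.07 W.
Ideal ⇒ P_in = P_out, so I_p = P_out/V_p = 506.07/230 = 2.20 A.

I_p ≈ 2.20 A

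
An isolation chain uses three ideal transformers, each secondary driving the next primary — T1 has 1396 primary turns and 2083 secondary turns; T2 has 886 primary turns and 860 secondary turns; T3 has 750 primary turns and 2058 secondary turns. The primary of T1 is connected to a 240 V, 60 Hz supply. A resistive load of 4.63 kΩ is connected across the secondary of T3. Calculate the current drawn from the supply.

After T1: V = 240.00 × 2083/1396 = 358.11 V.
After T2: V = 358.11 × 860/886 = 347.60 V.
After T3: V = 347.60 × 2058/750 = 953.81 V.
I_load = 953.81/4630 = 0.20601 A, so P_out = 953.81 × 0.20601 = 196.49 W.
All ideal ⇒ P_in = P_out, so I_supply = 196.49/240 = 0.819 A.

I_supply ≈ 0.819 A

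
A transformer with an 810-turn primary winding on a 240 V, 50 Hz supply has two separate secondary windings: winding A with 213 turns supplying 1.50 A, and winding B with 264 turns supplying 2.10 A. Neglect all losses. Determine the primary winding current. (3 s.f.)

V_A = 240 × 213/810 = 63.111 V; V_B = 240 × 264/810 = 78.222 V.
P_out = V_A I_A + V_B I_B = 63.111×1.50 + 78.222×2.10 = 94.667 + 164.27 = 258.93 W.
Ideal ⇒ P_in = P_out, so I_p = P_out/V_p = 258.93/240 = 1.08 A.

I_p ≈ 1.08 A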